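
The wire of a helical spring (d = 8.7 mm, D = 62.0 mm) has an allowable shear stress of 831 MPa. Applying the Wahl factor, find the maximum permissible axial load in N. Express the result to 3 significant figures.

C = D/d = 62.0/8.7 = 7.1264
K_W = (4C−1)/(4C−4) + 0.615/C = 27.506/24.506 + 0.0863 = 1.2087
τ_max = K·8FD/(πd³) → F_max = τ_allow·πd³/(8DK)
F_max = 831·π·8.7³/(8·62.0·1.2087) = 1.7191e+06/599.52 = 2867.5 N

2870 N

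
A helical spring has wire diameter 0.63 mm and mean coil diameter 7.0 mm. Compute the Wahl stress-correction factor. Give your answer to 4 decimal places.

1.1295

C = D/d = 7.0/0.63 = 11.1111
K_W = (4C−1)/(4C−4) + 0.615/C = 43.444/40.444 + 0.0554 = 1.1295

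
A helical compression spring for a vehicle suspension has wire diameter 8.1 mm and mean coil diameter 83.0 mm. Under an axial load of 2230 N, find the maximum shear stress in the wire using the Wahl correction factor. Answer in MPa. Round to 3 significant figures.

Spring index C = D/d = 83.0/8.1 = 10.2469
K_W = (4C−1)/(4C−4) + 0.615/C = 39.988/36.988 + 0.0600 = 1.1411
τ₀ = 8FD/(πd³) = 8·2230·83.0/(π·8.1³) = 1.48072e+06/1669.6 = 886.89 MPa
τ_max = K·τ₀ = 1.1411 × 886.89 = 1012 MPa

1010 MPa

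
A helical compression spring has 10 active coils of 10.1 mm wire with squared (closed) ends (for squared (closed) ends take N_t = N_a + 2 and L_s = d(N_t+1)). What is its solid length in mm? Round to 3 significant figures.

squared (closed) ends: N_t = N_a + 2 = 10 + 2 = 12
L_s = d·(N_t+1) = 10.1 × 13 = 131.3 mm

131 mm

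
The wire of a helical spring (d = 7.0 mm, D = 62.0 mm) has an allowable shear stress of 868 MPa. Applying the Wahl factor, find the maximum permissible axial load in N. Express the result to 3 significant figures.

1620 N

C = D/d = 62.0/7.0 = 8.8571
K_W = (4C−1)/(4C−4) + 0.615/C = 34.429/31.429 + 0.0694 = 1.1649
τ_max = K·8FD/(πd³) → F_max = τ_allow·πd³/(8DK)
F_max = 868·π·7.0³/(8·62.0·1.1649) = 9.3533e+05/577.79 = 1618.8 N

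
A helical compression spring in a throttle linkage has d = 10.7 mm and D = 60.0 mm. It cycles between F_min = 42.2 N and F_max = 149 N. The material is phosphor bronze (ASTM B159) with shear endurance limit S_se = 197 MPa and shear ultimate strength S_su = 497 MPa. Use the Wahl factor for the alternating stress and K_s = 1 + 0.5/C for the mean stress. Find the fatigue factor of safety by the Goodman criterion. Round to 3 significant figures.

C = D/d = 60.0/10.7 = 5.6075; K_W = (4C−1)/(4C−4)+0.615/C = 1.2725; K_s = 1+0.5/C = 1.0892
F_a = (F_max−F_min)/2 = 53.4 N; F_m = (F_max+F_min)/2 = 95.6 N
τ_a = K_W·8F_aD/(πd³) = 1.2725 × 6.6601 = 8.4747 MPa
τ_m = K_s·8F_mD/(πd³) = 1.0892 × 11.923 = 12.987 MPa
Goodman: 1/n_f = τ_a/S_se + τ_m/S_su = 8.4747/197 + 12.987/497 = 0.04302 + 0.02613 = 0.069148
n_f = 1/0.069148 = 14.46

14.5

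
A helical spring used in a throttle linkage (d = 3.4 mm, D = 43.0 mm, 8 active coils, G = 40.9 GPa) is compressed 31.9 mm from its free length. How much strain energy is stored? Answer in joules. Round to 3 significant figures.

k = Gd⁴/(8D³N_a) = (40.9×10³)(3.4⁴)/(8·43.0³·8) = 1.0741 N/mm
U = ½kδ² = 0.5 × 1.0741 × 31.9² = 546.52 N·mm = 0.54652 J

0.547 J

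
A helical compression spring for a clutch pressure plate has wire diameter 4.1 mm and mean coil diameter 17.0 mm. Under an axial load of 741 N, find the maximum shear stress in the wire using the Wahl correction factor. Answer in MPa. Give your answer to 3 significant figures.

645 MPa

Spring index C = D/d = 17.0/4.1 = 4.1463
K_W = (4C−1)/(4C−4) + 0.615/C = 15.585/12.585 + 0.1483 = 1.3867
τ₀ = 8FD/(πd³) = 8·741·17.0/(π·4.1³) = 100776/216.52 = 465.43 MPa
τ_max = K·τ₀ = 1.3867 × 465.43 = 645.41 MPa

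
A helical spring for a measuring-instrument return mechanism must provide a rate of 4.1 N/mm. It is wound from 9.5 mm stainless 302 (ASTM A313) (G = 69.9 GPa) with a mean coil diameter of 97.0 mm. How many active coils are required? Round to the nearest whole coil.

19

N_a = Gd⁴/(8D³k) = (69.9×10³ × 9.5⁴)/(8 × 97.0³ × 4.1)
    = 5.6934e+08 / 2.99357e+07 = 19.02 → 19 coils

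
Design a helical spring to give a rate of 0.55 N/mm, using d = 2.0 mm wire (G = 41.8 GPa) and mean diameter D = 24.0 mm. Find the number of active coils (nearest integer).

11

N_a = Gd⁴/(8D³k) = (41.8×10³ × 2.0⁴)/(8 × 24.0³ × 0.55)
    = 668800 / 60825.6 = 11 → 11 coils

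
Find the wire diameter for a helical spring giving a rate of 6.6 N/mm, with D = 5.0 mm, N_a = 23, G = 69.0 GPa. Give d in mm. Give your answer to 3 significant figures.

1.22 mm

d = (8D³N_a·k / G)^(1/4) = (8·5.0³·23·6.6 / (69.0×10³))^0.25
  = (2.2)^0.25 = 1.2179 mm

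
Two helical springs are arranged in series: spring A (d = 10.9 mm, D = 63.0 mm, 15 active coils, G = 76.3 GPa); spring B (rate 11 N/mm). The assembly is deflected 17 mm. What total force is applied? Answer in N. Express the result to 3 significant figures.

143 N

k_A = Gd⁴/(8D³N_a) = (76.3×10³)(10.9⁴)/(8·63.0³·15) = 35.894 N/mm
Series: 1/k_eq = 1/35.894 + 1/11 = 0.11877; k_eq = 8.4197 N/mm
F = k_eq·δ = 8.4197·17 = 143.14 N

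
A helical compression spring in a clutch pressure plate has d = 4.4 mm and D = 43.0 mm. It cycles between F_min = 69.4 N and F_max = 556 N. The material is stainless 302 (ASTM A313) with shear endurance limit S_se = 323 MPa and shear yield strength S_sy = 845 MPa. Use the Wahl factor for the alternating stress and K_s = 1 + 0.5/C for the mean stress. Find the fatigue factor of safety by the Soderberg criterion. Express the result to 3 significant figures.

C = D/d = 43.0/4.4 = 9.7727; K_W = (4C−1)/(4C−4)+0.615/C = 1.1484; K_s = 1+0.5/C = 1.0512
F_a = (F_max−F_min)/2 = 243.3 N; F_m = (F_max+F_min)/2 = 312.7 N
τ_a = K_W·8F_aD/(πd³) = 1.1484 × 312.75 = 359.17 MPa
τ_m = K_s·8F_mD/(πd³) = 1.0512 × 401.96 = 422.52 MPa
Soderberg: 1/n_f = τ_a/S_se + τ_m/S_sy = 359.17/323 + 422.52/845 = 1.11197 + 0.50002 = 1.612
n_f = 1/1.612 = 0.6204

0.620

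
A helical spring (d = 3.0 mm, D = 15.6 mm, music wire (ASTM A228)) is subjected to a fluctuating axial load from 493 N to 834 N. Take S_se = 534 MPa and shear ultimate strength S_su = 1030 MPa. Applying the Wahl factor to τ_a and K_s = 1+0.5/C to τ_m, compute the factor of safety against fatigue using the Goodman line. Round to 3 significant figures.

C = D/d = 15.6/3.0 = 5.2000; K_W = (4C−1)/(4C−4)+0.615/C = 1.2968; K_s = 1+0.5/C = 1.0962
F_a = (F_max−F_min)/2 = 170.5 N; F_m = (F_max+F_min)/2 = 663.5 N
τ_a = K_W·8F_aD/(πd³) = 1.2968 × 250.86 = 325.32 MPa
τ_m = K_s·8F_mD/(πd³) = 1.0962 × 976.21 = 1070.1 MPa
Goodman: 1/n_f = τ_a/S_se + τ_m/S_su = 325.32/534 + 1070.1/1030 = 0.60922 + 1.03891 = 1.6481
n_f = 1/1.6481 = 0.6068

0.607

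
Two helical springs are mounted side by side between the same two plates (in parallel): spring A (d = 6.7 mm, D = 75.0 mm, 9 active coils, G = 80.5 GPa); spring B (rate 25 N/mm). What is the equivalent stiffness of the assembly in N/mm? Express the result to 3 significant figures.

k_A = Gd⁴/(8D³N_a) = (80.5×10³)(6.7⁴)/(8·75.0³·9) = 5.3405 N/mm
Parallel: k_eq = 5.3405 + 25 = 30.34 N/mm

30.3 N/mm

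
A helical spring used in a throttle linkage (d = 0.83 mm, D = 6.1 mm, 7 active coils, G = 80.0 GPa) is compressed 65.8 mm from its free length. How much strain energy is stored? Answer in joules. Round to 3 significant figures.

k = Gd⁴/(8D³N_a) = (80.0×10³)(0.83⁴)/(8·6.1³·7) = 2.9869 N/mm
U = ½kδ² = 0.5 × 2.9869 × 65.8² = 6466.2 N·mm = 6.4662 J

6.47 J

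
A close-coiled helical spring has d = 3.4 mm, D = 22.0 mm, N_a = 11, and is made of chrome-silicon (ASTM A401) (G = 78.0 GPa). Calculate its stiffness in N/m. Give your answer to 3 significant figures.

k = Gd⁴/(8D³N_a) = (78.0×10³ × 3.4⁴) / (8 × 22.0³ × 11)
  = 1.04234e+07 / 937024 = 11.124 N/mm = 11124 N/m

11100 N/m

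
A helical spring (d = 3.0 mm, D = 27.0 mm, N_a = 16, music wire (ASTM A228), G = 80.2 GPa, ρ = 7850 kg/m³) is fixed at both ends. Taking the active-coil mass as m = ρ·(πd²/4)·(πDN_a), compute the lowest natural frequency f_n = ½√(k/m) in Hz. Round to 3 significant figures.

k = Gd⁴/(8D³N_a) = (80.2×10³)(3.0⁴)/(8·27.0³·16) = 2.5784 N/mm = 2578.4 N/m
Wire length L = πDN_a = π·27.0·16 = 1357.2 mm
m = ρ·(πd²/4)·L = 7850 × 7.0686×10⁻⁶ m² × 1.3572 m = 0.075307 kg
f_n = ½√(k/m) = 0.5·√(2578.4/0.075307) = 0.5·√(34239) = 92.519 Hz

92.5 Hz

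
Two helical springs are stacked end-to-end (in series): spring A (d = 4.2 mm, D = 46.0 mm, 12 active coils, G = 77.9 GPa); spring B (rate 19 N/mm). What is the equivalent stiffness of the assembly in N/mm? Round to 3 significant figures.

k_A = Gd⁴/(8D³N_a) = (77.9×10³)(4.2⁴)/(8·46.0³·12) = 2.5941 N/mm
Series: 1/k_eq = 1/2.5941 + 1/19 = 0.43812; k_eq = 2.2825 N/mm

2.28 N/mm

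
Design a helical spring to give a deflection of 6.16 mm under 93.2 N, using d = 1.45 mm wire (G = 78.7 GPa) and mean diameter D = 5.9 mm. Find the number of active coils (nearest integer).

14

Required rate k = F/δ = 93.2/6.16 = 15.13 N/mm
N_a = Gd⁴/(8D³k) = (78.7×10³ × 1.45⁴)/(8 × 5.9³ × 15.13)
    = 347894 / 24858.9 = 13.99 → 14 coils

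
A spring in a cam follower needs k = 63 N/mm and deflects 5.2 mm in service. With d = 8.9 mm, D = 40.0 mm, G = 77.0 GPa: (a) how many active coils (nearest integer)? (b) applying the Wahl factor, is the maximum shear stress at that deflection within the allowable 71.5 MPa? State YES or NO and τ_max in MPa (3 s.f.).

N_a = Gd⁴/(8D³k) = (77.0×10³)(8.9⁴)/(8·40.0³·63) = 14.98 → N_a = 15
Actual rate k = Gd⁴/(8D³·15) = 62.906 N/mm
Working load F = kδ = 62.906·5.2 = 327.11 N
C = 40.0/8.9 = 4.4944; K_W = (4C−1)/(4C−4)+0.615/C = 1.3515
τ_max = K_W·8FD/(πd³) = 1.3515·47.263 = 63.875 MPa
τ_max ≤ 71.5 MPa → acceptable

(a) 15 coils; (b) YES, τ_max = 63.9 MPa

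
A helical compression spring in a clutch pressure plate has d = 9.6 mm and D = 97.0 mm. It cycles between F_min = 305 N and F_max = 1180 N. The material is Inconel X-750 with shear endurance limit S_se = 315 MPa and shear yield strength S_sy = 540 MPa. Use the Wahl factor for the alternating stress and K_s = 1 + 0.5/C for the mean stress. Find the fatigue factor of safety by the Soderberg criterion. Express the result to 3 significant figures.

C = D/d = 97.0/9.6 = 10.1042; K_W = (4C−1)/(4C−4)+0.615/C = 1.1432; K_s = 1+0.5/C = 1.0495
F_a = (F_max−F_min)/2 = 437.5 N; F_m = (F_max+F_min)/2 = 742.5 N
τ_a = K_W·8F_aD/(πd³) = 1.1432 × 122.15 = 139.64 MPa
τ_m = K_s·8F_mD/(πd³) = 1.0495 × 207.3 = 217.56 MPa
Soderberg: 1/n_f = τ_a/S_se + τ_m/S_sy = 139.64/315 + 217.56/540 = 0.44331 + 0.40288 = 0.84619
n_f = 1/0.84619 = 1.182

1.18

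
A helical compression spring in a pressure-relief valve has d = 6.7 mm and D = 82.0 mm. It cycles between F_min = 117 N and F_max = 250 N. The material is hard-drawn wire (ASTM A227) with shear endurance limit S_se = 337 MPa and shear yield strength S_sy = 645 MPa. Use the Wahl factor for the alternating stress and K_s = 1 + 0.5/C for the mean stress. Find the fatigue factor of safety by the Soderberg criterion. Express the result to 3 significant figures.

2.79

C = D/d = 82.0/6.7 = 12.2388; K_W = (4C−1)/(4C−4)+0.615/C = 1.1170; K_s = 1+0.5/C = 1.0409
F_a = (F_max−F_min)/2 = 66.5 N; F_m = (F_max+F_min)/2 = 183.5 N
τ_a = K_W·8F_aD/(πd³) = 1.1170 × 46.169 = 51.57 MPa
τ_m = K_s·8F_mD/(πd³) = 1.0409 × 127.4 = 132.6 MPa
Soderberg: 1/n_f = τ_a/S_se + τ_m/S_sy = 51.57/337 + 132.6/645 = 0.15303 + 0.20559 = 0.35861
n_f = 1/0.35861 = 2.789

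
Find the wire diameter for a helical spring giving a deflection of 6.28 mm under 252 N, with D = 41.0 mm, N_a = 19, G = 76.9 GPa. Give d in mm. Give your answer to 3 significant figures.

8.60 mm

Required rate k = F/δ = 252/6.28 = 40.127 N/mm
d = (8D³N_a·k / G)^(1/4) = (8·41.0³·19·40.127 / (76.9×10³))^0.25
  = (5466.5)^0.25 = 8.5986 mm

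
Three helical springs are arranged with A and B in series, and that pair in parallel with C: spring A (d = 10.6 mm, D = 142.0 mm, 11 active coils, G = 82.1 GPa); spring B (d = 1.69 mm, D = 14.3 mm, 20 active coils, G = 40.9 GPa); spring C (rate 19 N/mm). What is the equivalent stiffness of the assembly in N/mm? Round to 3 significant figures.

19.6 N/mm

k_A = Gd⁴/(8D³N_a) = (82.1×10³)(10.6⁴)/(8·142.0³·11) = 4.1136 N/mm
k_B = Gd⁴/(8D³N_a) = (40.9×10³)(1.69⁴)/(8·14.3³·20) = 0.71309 N/mm
Springs A,B series: k_AB = 1/(1/4.1136+1/0.71309) = 0.60774 N/mm; parallel with C: k_eq = 0.60774+19 = 19.608 N/mm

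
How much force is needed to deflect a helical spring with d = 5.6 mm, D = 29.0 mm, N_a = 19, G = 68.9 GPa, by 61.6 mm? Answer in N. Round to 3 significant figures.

1130 N

k = Gd⁴/(8D³N_a) = (68.9×10³)(5.6⁴)/(8·29.0³·19) = 18.278 N/mm
F = k·δ = 18.278 × 61.6 = 1125.9 N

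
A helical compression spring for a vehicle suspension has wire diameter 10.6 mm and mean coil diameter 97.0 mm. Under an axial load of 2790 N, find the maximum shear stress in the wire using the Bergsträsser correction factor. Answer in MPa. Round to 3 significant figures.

Spring index C = D/d = 97.0/10.6 = 9.1509
K_B = (4C+2)/(4C−3) = 38.604/33.604 = 1.1488
τ₀ = 8FD/(πd³) = 8·2790·97.0/(π·10.6³) = 2.16504e+06/3741.7 = 578.63 MPa
τ_max = K·τ₀ = 1.1488 × 578.63 = 664.72 MPa

665 MPa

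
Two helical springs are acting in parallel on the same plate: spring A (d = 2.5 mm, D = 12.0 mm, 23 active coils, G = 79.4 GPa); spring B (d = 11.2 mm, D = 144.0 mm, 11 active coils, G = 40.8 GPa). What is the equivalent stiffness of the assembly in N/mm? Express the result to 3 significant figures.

12.2 N/mm

k_A = Gd⁴/(8D³N_a) = (79.4×10³)(2.5⁴)/(8·12.0³·23) = 9.7548 N/mm
k_B = Gd⁴/(8D³N_a) = (40.8×10³)(11.2⁴)/(8·144.0³·11) = 2.4432 N/mm
Parallel: k_eq = 9.7548 + 2.4432 = 12.198 N/mm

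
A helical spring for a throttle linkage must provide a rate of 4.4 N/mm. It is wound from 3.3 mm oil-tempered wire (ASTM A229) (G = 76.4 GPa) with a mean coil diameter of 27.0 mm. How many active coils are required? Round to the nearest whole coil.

13

N_a = Gd⁴/(8D³k) = (76.4×10³ × 3.3⁴)/(8 × 27.0³ × 4.4)
    = 9.06044e+06 / 692842 = 13.08 → 13 coils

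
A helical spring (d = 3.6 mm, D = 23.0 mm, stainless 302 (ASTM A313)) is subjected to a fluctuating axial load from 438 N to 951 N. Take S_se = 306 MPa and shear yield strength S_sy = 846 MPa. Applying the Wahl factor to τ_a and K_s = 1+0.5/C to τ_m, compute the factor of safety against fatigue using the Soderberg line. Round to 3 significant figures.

0.415

C = D/d = 23.0/3.6 = 6.3889; K_W = (4C−1)/(4C−4)+0.615/C = 1.2354; K_s = 1+0.5/C = 1.0783
F_a = (F_max−F_min)/2 = 256.5 N; F_m = (F_max+F_min)/2 = 694.5 N
τ_a = K_W·8F_aD/(πd³) = 1.2354 × 321.99 = 397.8 MPa
τ_m = K_s·8F_mD/(πd³) = 1.0783 × 871.83 = 940.06 MPa
Soderberg: 1/n_f = τ_a/S_se + τ_m/S_sy = 397.8/306 + 940.06/846 = 1.30001 + 1.11118 = 2.4112
n_f = 1/2.4112 = 0.4147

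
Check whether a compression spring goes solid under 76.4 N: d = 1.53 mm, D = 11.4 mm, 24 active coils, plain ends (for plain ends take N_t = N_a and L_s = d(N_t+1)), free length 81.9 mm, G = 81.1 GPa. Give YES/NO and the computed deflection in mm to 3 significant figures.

k = Gd⁴/(8D³N_a) = (81.1×10³)(1.53⁴)/(8·11.4³·24) = 1.5623 N/mm
N_t = 24; L_s = 1.53·25 = 38.25 mm; δ_solid = L₀ − L_s = 81.9 − 38.25 = 43.65 mm
δ = F/k = 76.4/1.5623 = 48.902 mm
δ ≥ δ_solid → spring goes solid

YES, δ = 48.9 mm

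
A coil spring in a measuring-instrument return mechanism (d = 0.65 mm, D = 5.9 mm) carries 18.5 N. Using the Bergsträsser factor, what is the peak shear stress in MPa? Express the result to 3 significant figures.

Spring index C = D/d = 5.9/0.65 = 9.0769
K_B = (4C+2)/(4C−3) = 38.308/33.308 = 1.1501
τ₀ = 8FD/(πd³) = 8·18.5·5.9/(π·0.65³) = 873.2/0.86276 = 1012.1 MPa
τ_max = K·τ₀ = 1.1501 × 1012.1 = 1164 MPa

1160 MPa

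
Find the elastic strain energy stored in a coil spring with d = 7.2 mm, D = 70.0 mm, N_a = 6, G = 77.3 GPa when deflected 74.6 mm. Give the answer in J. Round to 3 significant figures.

35.1 J

k = Gd⁴/(8D³N_a) = (77.3×10³)(7.2⁴)/(8·70.0³·6) = 12.618 N/mm
U = ½kδ² = 0.5 × 12.618 × 74.6² = 35109 N·mm = 35.109 J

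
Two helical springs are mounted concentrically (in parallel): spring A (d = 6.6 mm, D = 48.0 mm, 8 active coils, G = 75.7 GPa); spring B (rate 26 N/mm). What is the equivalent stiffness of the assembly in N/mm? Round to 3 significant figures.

46.3 N/mm

k_A = Gd⁴/(8D³N_a) = (75.7×10³)(6.6⁴)/(8·48.0³·8) = 20.294 N/mm
Parallel: k_eq = 20.294 + 26 = 46.294 N/mm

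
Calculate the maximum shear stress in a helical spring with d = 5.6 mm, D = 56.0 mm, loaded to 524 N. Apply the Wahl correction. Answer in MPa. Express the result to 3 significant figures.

487 MPa

Spring index C = D/d = 56.0/5.6 = 10.0000
K_W = (4C−1)/(4C−4) + 0.615/C = 39.000/36.000 + 0.0615 = 1.1448
τ₀ = 8FD/(πd³) = 8·524·56.0/(π·5.6³) = 234752/551.71 = 425.5 MPa
τ_max = K·τ₀ = 1.1448 × 425.5 = 487.12 MPa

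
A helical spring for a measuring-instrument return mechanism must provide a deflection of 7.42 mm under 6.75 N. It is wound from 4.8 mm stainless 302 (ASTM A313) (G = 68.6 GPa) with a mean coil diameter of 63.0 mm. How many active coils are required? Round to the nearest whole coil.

Required rate k = F/δ = 6.75/7.42 = 0.9097 N/mm
N_a = Gd⁴/(8D³k) = (68.6×10³ × 4.8⁴)/(8 × 63.0³ × 0.9097)
    = 3.64157e+07 / 1.81975e+06 = 20.01 → 20 coils

20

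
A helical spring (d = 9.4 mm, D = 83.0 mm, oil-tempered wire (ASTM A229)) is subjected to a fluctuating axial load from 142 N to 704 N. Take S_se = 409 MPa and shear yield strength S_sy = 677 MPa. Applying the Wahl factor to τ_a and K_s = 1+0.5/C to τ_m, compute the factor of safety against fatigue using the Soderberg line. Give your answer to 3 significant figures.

C = D/d = 83.0/9.4 = 8.8298; K_W = (4C−1)/(4C−4)+0.615/C = 1.1654; K_s = 1+0.5/C = 1.0566
F_a = (F_max−F_min)/2 = 281 N; F_m = (F_max+F_min)/2 = 423 N
τ_a = K_W·8F_aD/(πd³) = 1.1654 × 71.506 = 83.336 MPa
τ_m = K_s·8F_mD/(πd³) = 1.0566 × 107.64 = 113.74 MPa
Soderberg: 1/n_f = τ_a/S_se + τ_m/S_sy = 83.336/409 + 113.74/677 = 0.20375 + 0.16800 = 0.37175
n_f = 1/0.37175 = 2.69

2.69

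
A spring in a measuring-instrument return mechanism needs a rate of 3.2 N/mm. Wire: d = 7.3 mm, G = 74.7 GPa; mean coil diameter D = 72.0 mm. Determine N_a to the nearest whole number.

N_a = Gd⁴/(8D³k) = (74.7×10³ × 7.3⁴)/(8 × 72.0³ × 3.2)
    = 2.12135e+08 / 9.55515e+06 = 22.2 → 22 coils

22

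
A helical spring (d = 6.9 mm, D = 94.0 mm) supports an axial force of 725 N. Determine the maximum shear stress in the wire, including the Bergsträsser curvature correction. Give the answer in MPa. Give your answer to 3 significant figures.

580 MPa

Spring index C = D/d = 94.0/6.9 = 13.6232
K_B = (4C+2)/(4C−3) = 56.493/51.493 = 1.0971
τ₀ = 8FD/(πd³) = 8·725·94.0/(π·6.9³) = 545200/1032 = 528.27 MPa
τ_max = K·τ₀ = 1.0971 × 528.27 = 579.57 MPa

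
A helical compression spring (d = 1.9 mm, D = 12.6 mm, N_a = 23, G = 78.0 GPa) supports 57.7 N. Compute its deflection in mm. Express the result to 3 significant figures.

k = Gd⁴/(8D³N_a) = (78.0×10³)(1.9⁴)/(8·12.6³·23) = 2.7617 N/mm
δ = F/k = 57.7 / 2.7617 = 20.893 mm

20.9 mm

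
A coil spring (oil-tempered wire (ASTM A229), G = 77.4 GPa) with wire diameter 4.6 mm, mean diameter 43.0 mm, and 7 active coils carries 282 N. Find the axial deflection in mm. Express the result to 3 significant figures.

k = Gd⁴/(8D³N_a) = (77.4×10³)(4.6⁴)/(8·43.0³·7) = 7.7836 N/mm
δ = F/k = 282 / 7.7836 = 36.23 mm

36.2 mm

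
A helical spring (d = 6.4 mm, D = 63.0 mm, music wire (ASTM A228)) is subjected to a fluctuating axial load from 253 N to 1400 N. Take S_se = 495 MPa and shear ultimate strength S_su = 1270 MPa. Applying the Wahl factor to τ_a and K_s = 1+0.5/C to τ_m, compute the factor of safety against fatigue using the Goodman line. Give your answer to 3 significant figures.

C = D/d = 63.0/6.4 = 9.8438; K_W = (4C−1)/(4C−4)+0.615/C = 1.1473; K_s = 1+0.5/C = 1.0508
F_a = (F_max−F_min)/2 = 573.5 N; F_m = (F_max+F_min)/2 = 826.5 N
τ_a = K_W·8F_aD/(πd³) = 1.1473 × 350.97 = 402.67 MPa
τ_m = K_s·8F_mD/(πd³) = 1.0508 × 505.81 = 531.5 MPa
Goodman: 1/n_f = τ_a/S_se + τ_m/S_su = 402.67/495 + 531.5/1270 = 0.81347 + 0.41850 = 1.232
n_f = 1/1.232 = 0.8117

0.812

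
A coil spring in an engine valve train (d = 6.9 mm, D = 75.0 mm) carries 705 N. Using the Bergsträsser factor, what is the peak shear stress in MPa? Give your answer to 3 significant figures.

460 MPa

Spring index C = D/d = 75.0/6.9 = 10.8696
K_B = (4C+2)/(4C−3) = 45.478/40.478 = 1.1235
τ₀ = 8FD/(πd³) = 8·705·75.0/(π·6.9³) = 423000/1032 = 409.87 MPa
τ_max = K·τ₀ = 1.1235 × 409.87 = 460.5 MPa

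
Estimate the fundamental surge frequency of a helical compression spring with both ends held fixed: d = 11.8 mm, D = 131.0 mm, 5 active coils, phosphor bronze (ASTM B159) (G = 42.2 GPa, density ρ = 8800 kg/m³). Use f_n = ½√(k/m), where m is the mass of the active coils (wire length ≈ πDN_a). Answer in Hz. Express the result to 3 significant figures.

33.9 Hz

k = Gd⁴/(8D³N_a) = (42.2×10³)(11.8⁴)/(8·131.0³·5) = 9.0984 N/mm = 9098.4 N/m
Wire length L = πDN_a = π·131.0·5 = 2057.7 mm
m = ρ·(πd²/4)·L = 8800 × 109.36×10⁻⁶ m² × 2.0577 m = 1.9803 kg
f_n = ½√(k/m) = 0.5·√(9098.4/1.9803) = 0.5·√(4594.5) = 33.891 Hz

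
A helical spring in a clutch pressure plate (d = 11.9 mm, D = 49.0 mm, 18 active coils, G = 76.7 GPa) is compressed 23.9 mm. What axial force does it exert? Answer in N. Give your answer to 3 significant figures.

2170 N

k = Gd⁴/(8D³N_a) = (76.7×10³)(11.9⁴)/(8·49.0³·18) = 90.789 N/mm
F = k·δ = 90.789 × 23.9 = 2169.9 N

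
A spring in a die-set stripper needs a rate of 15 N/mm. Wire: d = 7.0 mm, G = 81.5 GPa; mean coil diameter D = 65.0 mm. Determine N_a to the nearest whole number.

6

N_a = Gd⁴/(8D³k) = (81.5×10³ × 7.0⁴)/(8 × 65.0³ × 15)
    = 1.95682e+08 / 3.2955e+07 = 5.938 → 6 coils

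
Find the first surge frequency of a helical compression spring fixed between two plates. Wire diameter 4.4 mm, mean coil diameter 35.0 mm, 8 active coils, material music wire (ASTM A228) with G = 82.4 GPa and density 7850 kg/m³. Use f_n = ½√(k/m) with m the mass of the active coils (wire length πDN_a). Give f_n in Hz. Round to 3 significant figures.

164 Hz

k = Gd⁴/(8D³N_a) = (82.4×10³)(4.4⁴)/(8·35.0³·8) = 11.255 N/mm = 11255 N/m
Wire length L = πDN_a = π·35.0·8 = 879.65 mm
m = ρ·(πd²/4)·L = 7850 × 15.205×10⁻⁶ m² × 0.87965 m = 0.105 kg
f_n = ½√(k/m) = 0.5·√(11255/0.105) = 0.5·√(1.072e+05) = 163.7 Hz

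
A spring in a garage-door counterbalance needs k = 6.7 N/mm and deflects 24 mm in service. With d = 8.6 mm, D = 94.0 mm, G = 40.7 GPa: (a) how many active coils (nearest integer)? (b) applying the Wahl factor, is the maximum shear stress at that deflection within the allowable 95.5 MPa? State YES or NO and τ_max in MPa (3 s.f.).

N_a = Gd⁴/(8D³k) = (40.7×10³)(8.6⁴)/(8·94.0³·6.7) = 5.001 → N_a = 5
Actual rate k = Gd⁴/(8D³·5) = 6.7011 N/mm
Working load F = kδ = 6.7011·24 = 160.83 N
C = 94.0/8.6 = 10.9302; K_W = (4C−1)/(4C−4)+0.615/C = 1.1318
τ_max = K_W·8FD/(πd³) = 1.1318·60.524 = 68.501 MPa
τ_max ≤ 95.5 MPa → acceptable

(a) 5 coils; (b) YES, τ_max = 68.5 MPa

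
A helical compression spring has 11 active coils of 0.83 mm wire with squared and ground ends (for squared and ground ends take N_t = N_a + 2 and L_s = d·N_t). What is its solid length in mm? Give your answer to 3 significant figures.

squared and ground ends: N_t = N_a + 2 = 11 + 2 = 13
L_s = d·N_t = 0.83 × 13 = 10.79 mm

10.8 mm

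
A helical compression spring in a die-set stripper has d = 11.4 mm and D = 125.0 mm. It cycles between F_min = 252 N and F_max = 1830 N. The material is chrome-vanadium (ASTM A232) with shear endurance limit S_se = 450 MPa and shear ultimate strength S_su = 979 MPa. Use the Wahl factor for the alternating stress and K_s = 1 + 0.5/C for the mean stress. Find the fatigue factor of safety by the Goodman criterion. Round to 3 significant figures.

1.50

C = D/d = 125.0/11.4 = 10.9649; K_W = (4C−1)/(4C−4)+0.615/C = 1.1314; K_s = 1+0.5/C = 1.0456
F_a = (F_max−F_min)/2 = 789 N; F_m = (F_max+F_min)/2 = 1041 N
τ_a = K_W·8F_aD/(πd³) = 1.1314 × 169.52 = 191.78 MPa
τ_m = K_s·8F_mD/(πd³) = 1.0456 × 223.66 = 233.86 MPa
Goodman: 1/n_f = τ_a/S_se + τ_m/S_su = 191.78/450 + 233.86/979 = 0.42618 + 0.23887 = 0.66506
n_f = 1/0.66506 = 1.504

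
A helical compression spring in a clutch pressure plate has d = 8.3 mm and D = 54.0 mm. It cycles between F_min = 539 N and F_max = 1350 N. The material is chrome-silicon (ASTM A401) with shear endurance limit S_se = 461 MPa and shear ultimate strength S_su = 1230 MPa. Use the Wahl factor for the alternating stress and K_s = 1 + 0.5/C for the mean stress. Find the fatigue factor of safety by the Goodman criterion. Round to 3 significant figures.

C = D/d = 54.0/8.3 = 6.5060; K_W = (4C−1)/(4C−4)+0.615/C = 1.2307; K_s = 1+0.5/C = 1.0769
F_a = (F_max−F_min)/2 = 405.5 N; F_m = (F_max+F_min)/2 = 944.5 N
τ_a = K_W·8F_aD/(πd³) = 1.2307 × 97.519 = 120.02 MPa
τ_m = K_s·8F_mD/(πd³) = 1.0769 × 227.14 = 244.6 MPa
Goodman: 1/n_f = τ_a/S_se + τ_m/S_su = 120.02/461 + 244.6/1230 = 0.26035 + 0.19886 = 0.45921
n_f = 1/0.45921 = 2.178

2.18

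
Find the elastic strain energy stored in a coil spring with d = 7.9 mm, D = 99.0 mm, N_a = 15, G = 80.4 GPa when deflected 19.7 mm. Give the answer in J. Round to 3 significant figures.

0.522 J

k = Gd⁴/(8D³N_a) = (80.4×10³)(7.9⁴)/(8·99.0³·15) = 2.6895 N/mm
U = ½kδ² = 0.5 × 2.6895 × 19.7² = 521.89 N·mm = 0.52189 J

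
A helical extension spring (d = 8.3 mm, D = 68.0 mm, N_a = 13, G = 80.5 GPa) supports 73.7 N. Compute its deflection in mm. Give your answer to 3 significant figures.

6.31 mm

k = Gd⁴/(8D³N_a) = (80.5×10³)(8.3⁴)/(8·68.0³·13) = 11.683 N/mm
δ = F/k = 73.7 / 11.683 = 6.3084 mm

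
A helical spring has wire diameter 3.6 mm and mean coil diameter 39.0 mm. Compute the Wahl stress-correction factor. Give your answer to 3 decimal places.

1.133

C = D/d = 39.0/3.6 = 10.8333
K_W = (4C−1)/(4C−4) + 0.615/C = 42.333/39.333 + 0.0568 = 1.1330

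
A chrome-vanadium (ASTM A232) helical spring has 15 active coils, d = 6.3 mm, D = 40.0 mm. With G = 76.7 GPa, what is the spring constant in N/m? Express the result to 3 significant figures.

k = Gd⁴/(8D³N_a) = (76.7×10³ × 6.3⁴) / (8 × 40.0³ × 15)
  = 1.20825e+08 / 7.68e+06 = 15.732 N/mm = 15732 N/m

15700 N/m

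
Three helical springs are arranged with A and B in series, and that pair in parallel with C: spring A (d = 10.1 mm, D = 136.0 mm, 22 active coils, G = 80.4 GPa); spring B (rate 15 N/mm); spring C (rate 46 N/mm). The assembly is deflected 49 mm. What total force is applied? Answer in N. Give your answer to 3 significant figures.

2340 N

k_A = Gd⁴/(8D³N_a) = (80.4×10³)(10.1⁴)/(8·136.0³·22) = 1.8898 N/mm
Springs A,B series: k_AB = 1/(1/1.8898+1/15) = 1.6783 N/mm; parallel with C: k_eq = 1.6783+46 = 47.678 N/mm
F = k_eq·δ = 47.678·49 = 2336.2 N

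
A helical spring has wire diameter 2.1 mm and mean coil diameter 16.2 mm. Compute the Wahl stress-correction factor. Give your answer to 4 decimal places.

1.1914

C = D/d = 16.2/2.1 = 7.7143
K_W = (4C−1)/(4C−4) + 0.615/C = 29.857/26.857 + 0.0797 = 1.1914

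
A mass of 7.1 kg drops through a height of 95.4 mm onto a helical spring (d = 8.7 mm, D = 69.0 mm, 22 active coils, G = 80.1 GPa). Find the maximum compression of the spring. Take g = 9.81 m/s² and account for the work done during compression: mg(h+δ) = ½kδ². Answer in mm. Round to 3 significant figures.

50.6 mm

k = Gd⁴/(8D³N_a) = (80.1×10³)(8.7⁴)/(8·69.0³·22) = 7.9369 N/mm
W = mg = 7.1 × 9.81 = 69.651 N
½kδ² − Wδ − Wh = 0 → δ = (W + √(W² + 2kWh))/k
δ = (69.651 + √(4851.3 + 105476))/7.9369 = (69.651 + 332.16)/7.9369 = 50.625 mm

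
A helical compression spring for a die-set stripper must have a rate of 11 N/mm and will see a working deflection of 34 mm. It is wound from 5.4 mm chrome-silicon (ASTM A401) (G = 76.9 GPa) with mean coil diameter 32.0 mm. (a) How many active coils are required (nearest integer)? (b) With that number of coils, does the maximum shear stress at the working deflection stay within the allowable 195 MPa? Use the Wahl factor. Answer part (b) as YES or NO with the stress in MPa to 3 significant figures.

(a) 23 coils; (b) NO, τ_max = 240 MPa

N_a = Gd⁴/(8D³k) = (76.9×10³)(5.4⁴)/(8·32.0³·11) = 22.68 → N_a = 23
Actual rate k = Gd⁴/(8D³·23) = 10.845 N/mm
Working load F = kδ = 10.845·34 = 368.73 N
C = 32.0/5.4 = 5.9259; K_W = (4C−1)/(4C−4)+0.615/C = 1.2560
τ_max = K_W·8FD/(πd³) = 1.2560·190.82 = 239.68 MPa
τ_max > 195 MPa → exceeds allowable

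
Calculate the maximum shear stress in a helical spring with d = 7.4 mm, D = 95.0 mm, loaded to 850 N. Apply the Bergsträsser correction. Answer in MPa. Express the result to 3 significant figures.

Spring index C = D/d = 95.0/7.4 = 12.8378
K_B = (4C+2)/(4C−3) = 53.351/48.351 = 1.1034
τ₀ = 8FD/(πd³) = 8·850·95.0/(π·7.4³) = 646000/1273 = 507.44 MPa
τ_max = K·τ₀ = 1.1034 × 507.44 = 559.92 MPa

560 MPa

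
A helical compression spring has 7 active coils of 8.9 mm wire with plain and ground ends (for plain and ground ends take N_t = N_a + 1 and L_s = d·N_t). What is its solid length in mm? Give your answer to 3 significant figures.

plain and ground ends: N_t = N_a + 1 = 7 + 1 = 8
L_s = d·N_t = 8.9 × 8 = 71.2 mm

71.2 mm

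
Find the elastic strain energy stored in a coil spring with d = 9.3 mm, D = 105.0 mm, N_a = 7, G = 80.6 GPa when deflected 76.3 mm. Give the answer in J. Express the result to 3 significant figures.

k = Gd⁴/(8D³N_a) = (80.6×10³)(9.3⁴)/(8·105.0³·7) = 9.3006 N/mm
U = ½kδ² = 0.5 × 9.3006 × 76.3² = 27073 N·mm = 27.073 J

27.1 J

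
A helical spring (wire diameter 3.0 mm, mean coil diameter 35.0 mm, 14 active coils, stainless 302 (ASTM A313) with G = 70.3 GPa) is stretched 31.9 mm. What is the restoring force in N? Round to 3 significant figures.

37.8 N

k = Gd⁴/(8D³N_a) = (70.3×10³)(3.0⁴)/(8·35.0³·14) = 1.1858 N/mm
F = k·δ = 1.1858 × 31.9 = 37.828 N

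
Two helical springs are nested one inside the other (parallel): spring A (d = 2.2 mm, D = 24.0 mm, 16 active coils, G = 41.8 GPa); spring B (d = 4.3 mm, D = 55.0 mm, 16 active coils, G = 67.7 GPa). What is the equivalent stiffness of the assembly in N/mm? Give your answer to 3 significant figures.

1.64 N/mm

k_A = Gd⁴/(8D³N_a) = (41.8×10³)(2.2⁴)/(8·24.0³·16) = 0.55338 N/mm
k_B = Gd⁴/(8D³N_a) = (67.7×10³)(4.3⁴)/(8·55.0³·16) = 1.0868 N/mm
Parallel: k_eq = 0.55338 + 1.0868 = 1.6402 N/mm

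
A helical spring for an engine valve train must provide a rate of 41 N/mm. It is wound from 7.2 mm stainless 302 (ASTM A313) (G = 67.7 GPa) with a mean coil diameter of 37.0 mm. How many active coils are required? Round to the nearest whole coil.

N_a = Gd⁴/(8D³k) = (67.7×10³ × 7.2⁴)/(8 × 37.0³ × 41)
    = 1.81936e+08 / 1.66142e+07 = 10.95 → 11 coils

11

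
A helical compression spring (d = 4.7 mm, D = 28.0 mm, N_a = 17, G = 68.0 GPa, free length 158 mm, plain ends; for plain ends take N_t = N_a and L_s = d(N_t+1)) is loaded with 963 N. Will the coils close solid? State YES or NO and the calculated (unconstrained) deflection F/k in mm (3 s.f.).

YES, δ = 86.6 mm

k = Gd⁴/(8D³N_a) = (68.0×10³)(4.7⁴)/(8·28.0³·17) = 11.114 N/mm
N_t = 17; L_s = 4.7·18 = 84.6 mm; δ_solid = L₀ − L_s = 158 − 84.6 = 73.4 mm
δ = F/k = 963/11.114 = 86.644 mm
δ ≥ δ_solid → spring goes solid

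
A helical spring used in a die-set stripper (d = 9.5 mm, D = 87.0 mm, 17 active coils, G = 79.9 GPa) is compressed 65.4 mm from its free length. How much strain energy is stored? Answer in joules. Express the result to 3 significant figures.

k = Gd⁴/(8D³N_a) = (79.9×10³)(9.5⁴)/(8·87.0³·17) = 7.2668 N/mm
U = ½kδ² = 0.5 × 7.2668 × 65.4² = 15541 N·mm = 15.541 J

15.5 J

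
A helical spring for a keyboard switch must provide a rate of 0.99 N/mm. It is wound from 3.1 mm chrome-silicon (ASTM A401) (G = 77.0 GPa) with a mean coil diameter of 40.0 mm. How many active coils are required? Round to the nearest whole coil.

N_a = Gd⁴/(8D³k) = (77.0×10³ × 3.1⁴)/(8 × 40.0³ × 0.99)
    = 7.11111e+06 / 506880 = 14.03 → 14 coils

14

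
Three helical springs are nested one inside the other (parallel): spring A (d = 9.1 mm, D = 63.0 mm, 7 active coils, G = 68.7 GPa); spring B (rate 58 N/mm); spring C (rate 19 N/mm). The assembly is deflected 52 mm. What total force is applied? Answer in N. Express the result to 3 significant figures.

5750 N

k_A = Gd⁴/(8D³N_a) = (68.7×10³)(9.1⁴)/(8·63.0³·7) = 33.644 N/mm
Parallel: k_eq = 33.644 + 58 + 19 = 110.64 N/mm
F = k_eq·δ = 110.64·52 = 5753.5 N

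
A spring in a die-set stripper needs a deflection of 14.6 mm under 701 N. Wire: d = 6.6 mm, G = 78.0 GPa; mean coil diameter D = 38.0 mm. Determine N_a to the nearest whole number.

7

Required rate k = F/δ = 701/14.6 = 48.014 N/mm
N_a = Gd⁴/(8D³k) = (78.0×10³ × 6.6⁴)/(8 × 38.0³ × 48.014)
    = 1.48003e+08 / 2.10769e+07 = 7.022 → 7 coils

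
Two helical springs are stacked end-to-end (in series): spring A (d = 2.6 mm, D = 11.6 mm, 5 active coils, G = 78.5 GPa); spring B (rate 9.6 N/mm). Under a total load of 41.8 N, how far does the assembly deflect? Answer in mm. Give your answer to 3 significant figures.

5.08 mm

k_A = Gd⁴/(8D³N_a) = (78.5×10³)(2.6⁴)/(8·11.6³·5) = 57.455 N/mm
Series: 1/k_eq = 1/57.455 + 1/9.6 = 0.12157; k_eq = 8.2256 N/mm
δ = F/k_eq = 41.8/8.2256 = 5.0817 mm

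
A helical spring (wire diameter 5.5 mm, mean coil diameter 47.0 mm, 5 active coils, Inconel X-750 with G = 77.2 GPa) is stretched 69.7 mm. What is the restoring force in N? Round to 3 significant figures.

1190 N

k = Gd⁴/(8D³N_a) = (77.2×10³)(5.5⁴)/(8·47.0³·5) = 17.01 N/mm
F = k·δ = 17.01 × 69.7 = 1185.6 N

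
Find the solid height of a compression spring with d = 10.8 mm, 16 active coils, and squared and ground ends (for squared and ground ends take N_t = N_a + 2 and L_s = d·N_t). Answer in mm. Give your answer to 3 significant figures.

194 mm

squared and ground ends: N_t = N_a + 2 = 16 + 2 = 18
L_s = d·N_t = 10.8 × 18 = 194.4 mm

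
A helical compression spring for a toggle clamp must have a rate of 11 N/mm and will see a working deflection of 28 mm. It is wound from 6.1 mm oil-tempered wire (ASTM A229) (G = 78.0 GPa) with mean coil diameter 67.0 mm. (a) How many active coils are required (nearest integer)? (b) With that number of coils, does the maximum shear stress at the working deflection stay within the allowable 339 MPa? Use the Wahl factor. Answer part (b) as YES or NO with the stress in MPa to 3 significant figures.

N_a = Gd⁴/(8D³k) = (78.0×10³)(6.1⁴)/(8·67.0³·11) = 4.08 → N_a = 4
Actual rate k = Gd⁴/(8D³·4) = 11.221 N/mm
Working load F = kδ = 11.221·28 = 314.19 N
C = 67.0/6.1 = 10.9836; K_W = (4C−1)/(4C−4)+0.615/C = 1.1311
τ_max = K_W·8FD/(πd³) = 1.1311·236.17 = 267.13 MPa
τ_max ≤ 339 MPa → acceptable

(a) 4 coils; (b) YES, τ_max = 267 MPa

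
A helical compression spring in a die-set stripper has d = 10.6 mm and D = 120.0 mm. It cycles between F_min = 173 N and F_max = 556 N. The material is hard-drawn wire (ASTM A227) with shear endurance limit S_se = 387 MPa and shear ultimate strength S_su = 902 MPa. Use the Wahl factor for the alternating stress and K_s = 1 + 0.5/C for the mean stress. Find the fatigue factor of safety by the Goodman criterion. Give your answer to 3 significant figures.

3.98

C = D/d = 120.0/10.6 = 11.3208; K_W = (4C−1)/(4C−4)+0.615/C = 1.1270; K_s = 1+0.5/C = 1.0442
F_a = (F_max−F_min)/2 = 191.5 N; F_m = (F_max+F_min)/2 = 364.5 N
τ_a = K_W·8F_aD/(πd³) = 1.1270 × 49.133 = 55.373 MPa
τ_m = K_s·8F_mD/(πd³) = 1.0442 × 93.519 = 97.65 MPa
Goodman: 1/n_f = τ_a/S_se + τ_m/S_su = 55.373/387 + 97.65/902 = 0.14308 + 0.10826 = 0.25134
n_f = 1/0.25134 = 3.979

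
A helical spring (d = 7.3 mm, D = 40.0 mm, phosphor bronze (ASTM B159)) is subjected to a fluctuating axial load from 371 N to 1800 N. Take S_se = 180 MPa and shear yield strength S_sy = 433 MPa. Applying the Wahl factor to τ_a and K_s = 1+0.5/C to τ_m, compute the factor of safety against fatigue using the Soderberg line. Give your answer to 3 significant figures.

C = D/d = 40.0/7.3 = 5.4795; K_W = (4C−1)/(4C−4)+0.615/C = 1.2797; K_s = 1+0.5/C = 1.0913
F_a = (F_max−F_min)/2 = 714.5 N; F_m = (F_max+F_min)/2 = 1085.5 N
τ_a = K_W·8F_aD/(πd³) = 1.2797 × 187.08 = 239.4 MPa
τ_m = K_s·8F_mD/(πd³) = 1.0913 × 284.22 = 310.16 MPa
Soderberg: 1/n_f = τ_a/S_se + τ_m/S_sy = 239.4/180 + 310.16/433 = 1.33002 + 0.71630 = 2.0463
n_f = 1/2.0463 = 0.4887

0.489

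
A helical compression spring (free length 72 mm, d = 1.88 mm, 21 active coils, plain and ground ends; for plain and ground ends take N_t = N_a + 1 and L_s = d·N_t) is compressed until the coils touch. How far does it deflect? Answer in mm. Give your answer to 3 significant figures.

30.6 mm

N_t = 22; L_s = 1.88·22 = 41.36 mm
δ_solid = L₀ − L_s = 72 − 41.36 = 30.64 mm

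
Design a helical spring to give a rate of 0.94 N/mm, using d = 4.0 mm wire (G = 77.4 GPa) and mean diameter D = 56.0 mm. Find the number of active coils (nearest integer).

15

N_a = Gd⁴/(8D³k) = (77.4×10³ × 4.0⁴)/(8 × 56.0³ × 0.94)
    = 1.98144e+07 / 1.32063e+06 = 15 → 15 coils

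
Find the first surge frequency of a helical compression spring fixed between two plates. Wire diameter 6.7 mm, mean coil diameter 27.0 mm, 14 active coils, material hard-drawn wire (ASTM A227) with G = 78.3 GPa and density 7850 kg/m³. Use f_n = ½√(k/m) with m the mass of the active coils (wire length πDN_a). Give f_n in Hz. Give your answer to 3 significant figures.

k = Gd⁴/(8D³N_a) = (78.3×10³)(6.7⁴)/(8·27.0³·14) = 71.573 N/mm = 71573 N/m
Wire length L = πDN_a = π·27.0·14 = 1187.5 mm
m = ρ·(πd²/4)·L = 7850 × 35.257×10⁻⁶ m² × 1.1875 m = 0.32866 kg
f_n = ½√(k/m) = 0.5·√(71573/0.32866) = 0.5·√(2.1777e+05) = 233.33 Hz

233 Hz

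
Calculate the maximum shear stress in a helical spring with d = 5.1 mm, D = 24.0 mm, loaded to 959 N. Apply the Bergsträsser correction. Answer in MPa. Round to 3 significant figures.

Spring index C = D/d = 24.0/5.1 = 4.7059
K_B = (4C+2)/(4C−3) = 20.824/15.824 = 1.3160
τ₀ = 8FD/(πd³) = 8·959·24.0/(π·5.1³) = 184128/416.74 = 441.83 MPa
τ_max = K·τ₀ = 1.3160 × 441.83 = 581.45 MPa

581 MPa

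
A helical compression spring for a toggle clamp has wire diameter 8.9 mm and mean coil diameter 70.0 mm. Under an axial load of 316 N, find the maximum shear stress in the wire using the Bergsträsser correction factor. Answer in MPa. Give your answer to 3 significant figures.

Spring index C = D/d = 70.0/8.9 = 7.8652
K_B = (4C+2)/(4C−3) = 33.461/28.461 = 1.1757
τ₀ = 8FD/(πd³) = 8·316·70.0/(π·8.9³) = 176960/2214.7 = 79.902 MPa
τ_max = K·τ₀ = 1.1757 × 79.902 = 93.939 MPa

93.9 MPa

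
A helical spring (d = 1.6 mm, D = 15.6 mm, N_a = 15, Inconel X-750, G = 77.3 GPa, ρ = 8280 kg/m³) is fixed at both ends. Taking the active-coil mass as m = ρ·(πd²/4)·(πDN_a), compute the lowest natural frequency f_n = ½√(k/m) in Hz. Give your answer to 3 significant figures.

151 Hz

k = Gd⁴/(8D³N_a) = (77.3×10³)(1.6⁴)/(8·15.6³·15) = 1.112 N/mm = 1112 N/m
Wire length L = πDN_a = π·15.6·15 = 735.13 mm
m = ρ·(πd²/4)·L = 8280 × 2.0106×10⁻⁶ m² × 0.73513 m = 0.012238 kg
f_n = ½√(k/m) = 0.5·√(1112/0.012238) = 0.5·√(90861) = 150.72 Hz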